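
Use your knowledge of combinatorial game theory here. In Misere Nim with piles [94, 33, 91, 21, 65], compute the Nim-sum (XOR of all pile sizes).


We need the XOR (exclusive or) of all pile sizes.
After XOR-ing pile 1 (size 94): 0 XOR 94 = 94
After XOR-ing pile 2 (size 33): 94 XOR 33 = 127
After XOR-ing pile 3 (size 91): 127 XOR 91 = 36
After XOR-ing pile 4 (size 21): 36 XOR 21 = 49
After XOR-ing pile 5 (size 65): 49 XOR 65 = 112
The Nim-value of this position is 112.

112


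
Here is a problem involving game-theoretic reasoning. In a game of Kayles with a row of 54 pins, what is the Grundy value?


Kayles: a move removes 1 or 2 adjacent pins from a contiguous row.
Removing pins from a row of k leaves two independent rows (a, b) with a + b = k - 1 (one pin) or a + b = k - 2 (two pins); an end removal gives a = 0.
By Sprague-Grundy, G(k) = mex{ G(a) XOR G(b) } over all these splits. G(0) = 0.
G(1): splits (0,0):0^0=0 -> mex({0}) = 1
G(2): splits (0,1):0^1=1 (0,0):0^0=0 -> mex({0, 1}) = 2
G(3): splits (0,2):0^2=2 (1,1):1^1=0 (0,1):0^1=1 -> mex({0, 1, 2}) = 3
G(4): splits (0,3):0^3=3 (1,2):1^2=3 (0,2):0^2=2 (1,1):1^1=0 -> mex({0, 2, 3}) = 1
G(5): splits (0,4):0^1=1 (1,3):1^3=2 (2,2):2^2=0 (0,3):0^3=3 (1,2):1^2=3 -> mex({0, 1, 2, 3}) = 4
G(6) = mex({0, 1, 2, 4}) = 3
G(7) = mex({0, 1, 3, 4, 5}) = 2
G(8) = mex({0, 2, 3, 5, 6}) = 1
G(9) = mex({0, 1, 2, 3, 6, 7}) = 4
G(10) = mex({0, 1, 3, 4, 5, 7}) = 2
G(11) = mex({0, 1, 2, 3, 4, 5}) = 6
G(12) = mex({0, 1, 2, 3, 5, 6, 7}) = 4
G(13) = mex({0, 2, 3, 4, 6, 7}) = 1
G(14) = mex({0, 1, 4, 5, 6, 7}) = 2
G(15) = mex({0, 1, 2, 3, 4, 5, 6}) = 7
G(16) = mex({0, 2, 3, 5, 6, 7}) = 1
G(17) = mex({0, 1, 2, 3, 5, 6, 7}) = 4
G(18) = mex({0, 1, 2, 4, 5, 6}) = 3
G(19) = mex({0, 1, 3, 4, 5, 7}) = 2
G(20) = mex({0, 2, 3, 4, 5, 6, 7}) = 1
G(21) = mex({0, 1, 2, 3, 5, 6, 7}) = 4
G(22) = mex({0, 1, 2, 3, 4, 5, 7}) = 6
G(23) = mex({0, 1, 2, 3, 4, 5, 6}) = 7
G(24) = mex({0, 1, 2, 3, 5, 6, 7}) = 4
G(25) = mex({0, 2, 3, 4, 6, 7}) = 1
G(26) = mex({0, 1, 3, 4, 5, 6, 7}) = 2
G(27) = mex({0, 1, 2, 3, 4, 5, 6, 7}) = 8
G(28) = mex({0, 1, 2, 3, 4, 6, 7, 8}) = 5
G(29) = mex({0, 1, 2, 3, 5, 6, 7, 8, 9}) = 4
G(30) = mex({0, 1, 2, 3, 4, 5, 6, 9, 10}) = 7
G(31) = mex({0, 1, 3, 4, 5, 7, 10, 11}) = 2
G(32) = mex({0, 2, 3, 4, 5, 6, 7, 9, 11}) = 1
G(33) = mex({0, 1, 2, 3, 4, 5, 6, 7, 9, 12}) = 8
G(34) = mex({0, 1, 2, 3, 4, 5, 7, 8, 11, 12}) = 6
G(35) = mex({0, 1, 2, 3, 4, 5, 6, 8, 9, 10, 11}) = 7
G(36) = mex({0, 1, 2, 3, 5, 6, 7, 9, 10}) = 4
G(37) = mex({0, 2, 3, 4, 6, 7, 9, 10, 11, 12}) = 1
G(38) = mex({0, 1, 3, 4, 5, 6, 7, 9, 10, 11, 12}) = 2
G(39) = mex({0, 1, 2, 4, 5, 6, 7, 9, 10, 12, 14}) = 3
G(40) = mex({0, 2, 3, 4, 6, 7, 11, 12, 14}) = 1
G(41) = mex({0, 1, 2, 3, 5, 6, 7, 9, 10, 11, 12}) = 4
G(42) = mex({0, 1, 2, 3, 4, 5, 6, 9, 10}) = 7
G(43) = mex({0, 1, 3, 4, 5, 7, 9, 10, 12, 15}) = 2
G(44) = mex({0, 2, 3, 4, 5, 6, 7, 9, 10, 12, 15}) = 1
G(45) = mex({0, 1, 2, 3, 4, 5, 6, 7, 9, 10, 12, 14}) = 8
G(46) = mex({0, 1, 3, 4, 5, 7, 8, 11, 12, 14}) = 2
G(47) = mex({0, 1, 2, 3, 4, 5, 6, 8, 9, 10, 11, 12}) = 7
G(48) = mex({0, 1, 2, 3, 5, 6, 7, 9, 10}) = 4
G(49) = mex({0, 2, 3, 4, 6, 7, 9, 10, 11, 12, 15}) = 1
G(50) = mex({0, 1, 4, 5, 6, 7, 9, 11, 12, 14, 15}) = 2
G(51) = mex({0, 1, 2, 3, 4, 5, 6, 7, 9, 12, 14, 15}) = 8
G(52) = mex({0, 2, 3, 4, 5, 6, 7, 8, 11, 12, 15}) = 1
G(53) = mex({0, 1, 2, 3, 5, 6, 7, 8, 9, 10, 11, 12}) = 4
G(54) = mex({0, 1, 2, 3, 4, 5, 6, 9, 10}) = 7
Therefore G(54) = 7.

7


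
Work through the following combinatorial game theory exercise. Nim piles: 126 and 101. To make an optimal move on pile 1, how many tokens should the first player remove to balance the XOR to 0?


Piles: 126 and 101
Current XOR: 126 XOR 101 = 27 (non-zero, so this is an N-position).
To make the XOR zero, we need to find a move that balances the piles.
For pile 1 (size 126): target = 126 XOR 27 = 101
We reduce pile 1 from 126 to 101.
Tokens removed: 126 - 101 = 25
Verification: 101 XOR 101 = 0

25


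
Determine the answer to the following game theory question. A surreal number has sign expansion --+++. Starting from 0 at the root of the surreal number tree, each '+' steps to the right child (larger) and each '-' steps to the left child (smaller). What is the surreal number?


Sign expansion: --+++
Rule: track bounds (lo, hi), initially (-inf, +inf). On '+', the current value becomes lo and we move to the simplest number in (value, hi): value + 1 if hi = +inf, otherwise the midpoint (value + hi)/2. On '-', the current value becomes hi and we move to value - 1 if lo = -inf, otherwise the midpoint (lo + value)/2.
Start at 0.
Step 1: sign = -, move left. Bounds: (-inf, 0). Value = -1
Step 2: sign = -, move left. Bounds: (-inf, -1). Value = -2
Step 3: sign = +, move right. Bounds: (-2, -1). Value = -3/2
Step 4: sign = +, move right. Bounds: (-3/2, -1). Value = -5/4
Step 5: sign = +, move right. Bounds: (-5/4, -1). Value = -9/8
The surreal number with sign expansion --+++ is -9/8.

-9/8


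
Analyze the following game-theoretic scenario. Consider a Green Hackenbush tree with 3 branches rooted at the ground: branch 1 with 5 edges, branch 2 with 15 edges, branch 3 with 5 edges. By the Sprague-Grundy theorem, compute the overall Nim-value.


The tree has 3 branches from the ground vertex.
In Green Hackenbush, the Nim-value of a simple path of length k is k.
Branch 1: length 5, Nim-value = 5
Branch 2: length 15, Nim-value = 15
Branch 3: length 5, Nim-value = 5
Total Nim-value = XOR of all branch values:
0 XOR 5 = 5
5 XOR 15 = 10
10 XOR 5 = 15
Nim-value of the tree = 15

15


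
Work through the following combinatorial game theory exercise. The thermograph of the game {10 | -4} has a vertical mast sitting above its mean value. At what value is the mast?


Game = {10 | -4}, a switch {a | b} with numbers a > b.
Its thermograph has left wall a - t and right wall b + t, which meet at t = (a - b)/2, where both equal (a + b)/2. So the mast (mean value) is at (a + b)/2.
Mean = (10 + (-4))/2 = 6/2 = 3

3


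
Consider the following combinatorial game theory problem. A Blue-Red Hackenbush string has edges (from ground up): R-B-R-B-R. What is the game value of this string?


Edges (from ground): R-B-R-B-R
By Berlekamp's sign-expansion rule, a Blue-Red Hackenbush stalk has the value of the surreal number whose sign sequence is the edge sequence with B -> + and R -> -.
Sign sequence: -+-+-
Trace the sign expansion in the surreal number tree, starting from 0:
Edge 1: R (sign -) -> bounds (-inf, 0), value = -1
Edge 2: B (sign +) -> bounds (-1, 0), value = -1/2
Edge 3: R (sign -) -> bounds (-1, -1/2), value = -3/4
Edge 4: B (sign +) -> bounds (-3/4, -1/2), value = -5/8
Edge 5: R (sign -) -> bounds (-3/4, -5/8), value = -11/16
Game value = -11/16

-11/16


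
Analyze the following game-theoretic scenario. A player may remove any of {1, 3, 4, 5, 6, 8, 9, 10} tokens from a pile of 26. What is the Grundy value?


The subtraction set is S = {1, 3, 4, 5, 6, 8, 9, 10}.
G(k) = mex{ G(k - s) : s in S, s <= k }. We compute iteratively: G(0) = 0.
G(1) = mex({0}) = 1
G(2) = mex({1}) = 0
G(3) = mex({0}) = 1
G(4) = mex({0, 1}) = 2
G(5) = mex({0, 1, 2}) = 3
G(6) = mex({0, 1, 3}) = 2
G(7) = mex({0, 1, 2}) = 3
G(8) = mex({0, 1, 2, 3}) = 4
G(9) = mex({0, 1, 2, 3, 4}) = 5
G(10) = mex({0, 1, 2, 3, 5}) = 4
G(11) = mex({0, 1, 2, 3, 4}) = 5
G(12) = mex({0, 1, 2, 3, 4, 5}) = 6
G(13) = mex({1, 2, 3, 4, 5, 6}) = 0
G(14) = mex({0, 2, 3, 4, 5}) = 1
G(15) = mex({1, 2, 3, 4, 5, 6}) = 0
G(16) = mex({0, 2, 3, 4, 5, 6}) = 1
G(17) = mex({0, 1, 3, 4, 5, 6}) = 2
G(18) = mex({0, 1, 2, 4, 5, 6}) = 3
G(19) = mex({0, 1, 3, 4, 5}) = 2
G(20) = mex({0, 1, 2, 4, 5, 6}) = 3
G(21) = mex({0, 1, 2, 3, 5, 6}) = 4
G(22) = mex({0, 1, 2, 3, 4, 6}) = 5
Observe that G(13)..G(22) = 0, 1, 0, 1, 2, 3, 2, 3, 4, 5 repeats G(0)..G(9) = 0, 1, 0, 1, 2, 3, 2, 3, 4, 5.
For k >= max(S) = 10, G(k) is determined by the previous 10 values G(k-10)..G(k-1); a window of 10 consecutive values has recurred shifted by 13, so by induction G(k + 13) = G(k) for all k >= 0: the sequence is periodic from the start with period 13.
One period: G(0..12) = 0, 1, 0, 1, 2, 3, 2, 3, 4, 5, 4, 5, 6.
26 mod 13 = 0, so G(26) = G(0) = 0.

0


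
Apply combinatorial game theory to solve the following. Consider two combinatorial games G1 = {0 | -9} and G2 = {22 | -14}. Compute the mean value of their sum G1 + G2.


G1 = {0 | -9}, G2 = {22 | -14}
Each is a switch {a | b} with numbers a > b; its mean value is (a + b)/2, and mean value is additive over game sums: m(G1 + G2) = m(G1) + m(G2).
Mean of G1 = (0 + (-9))/2 = -9/2 = -9/2
Mean of G2 = (22 + (-14))/2 = 8/2 = 4
Mean of G1 + G2 = -9/2 + 4 = -1/2

-1/2


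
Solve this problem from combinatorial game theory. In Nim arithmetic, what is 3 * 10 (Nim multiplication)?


Nim multiplication is bilinear over XOR: (u XOR v) * w = (u*w) XOR (v*w).
So we split each operand into its bit components and XOR the pairwise Nim products.
3 = 1 + 2 (as XOR of powers of 2).
10 = 2 + 8 (as XOR of powers of 2).
Using the standard Nim-product table on single bits:
  2*2 = 3,   2*4 = 8,   2*8 = 12,
  4*4 = 6,   4*8 = 11,  8*8 = 13,
and  1*x = x (identity), k*l = l*k (commutative).
Pairwise Nim products:
  1 * 2 = 2
  1 * 8 = 8
  2 * 2 = 3
  2 * 8 = 12
XOR them: 2 XOR 8 XOR 3 XOR 12 = 5.
Result: 3 * 10 = 5 (in Nim).

5


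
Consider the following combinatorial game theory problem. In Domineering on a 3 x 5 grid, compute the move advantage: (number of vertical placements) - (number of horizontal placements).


Board is 3 x 5 (rows x cols).
Left (vertical) placements: (rows-1) * cols = 2 * 5 = 10
Right (horizontal) placements: rows * (cols-1) = 3 * 4 = 12
Advantage = Left - Right = 10 - 12 = -2

-2


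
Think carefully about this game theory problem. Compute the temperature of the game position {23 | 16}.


The game is {23 | 16}, a switch {a | b} with numbers a > b.
Cooling {a | b} by t gives {a - t | b + t}, which stops being hot when a - t = b + t, i.e. at t = (a - b)/2. So the temperature of a switch is (a - b)/2.
Temperature = (Left option - Right option) / 2
= (23 - (16)) / 2
= 7 / 2
= 7/2

7/2


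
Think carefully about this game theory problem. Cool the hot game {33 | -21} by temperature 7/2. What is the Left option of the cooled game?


Original game: {33 | -21} (a switch {a | b} with a > b).
Cooling by t (for t below the temperature (a - b)/2 = 27) taxes each move by t: {a | b} cooled by t is {a - t | b + t}.
Cooling amount: t = 7/2
Cooled Left option: 33 - 7/2 = 59/2
Cooled Right option: -21 + 7/2 = -35/2
Cooled game: {59/2 | -35/2}
Left option = 59/2

59/2


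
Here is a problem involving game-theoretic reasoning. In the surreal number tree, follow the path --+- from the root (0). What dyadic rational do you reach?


Sign expansion: --+-
Rule: track bounds (lo, hi), initially (-inf, +inf). On '+', the current value becomes lo and we move to the simplest number in (value, hi): value + 1 if hi = +inf, otherwise the midpoint (value + hi)/2. On '-', the current value becomes hi and we move to value - 1 if lo = -inf, otherwise the midpoint (lo + value)/2.
Start at 0.
Step 1: sign = -, move left. Bounds: (-inf, 0). Value = -1
Step 2: sign = -, move left. Bounds: (-inf, -1). Value = -2
Step 3: sign = +, move right. Bounds: (-2, -1). Value = -3/2
Step 4: sign = -, move left. Bounds: (-2, -3/2). Value = -7/4
The surreal number with sign expansion --+- is -7/4.

-7/4


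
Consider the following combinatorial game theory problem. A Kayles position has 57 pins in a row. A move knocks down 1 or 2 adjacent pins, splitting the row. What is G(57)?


Kayles: a move removes 1 or 2 adjacent pins from a contiguous row.
Removing pins from a row of k leaves two independent rows (a, b) with a + b = k - 1 (one pin) or a + b = k - 2 (two pins); an end removal gives a = 0.
By Sprague-Grundy, G(k) = mex{ G(a) XOR G(b) } over all these splits. G(0) = 0.
G(1): splits (0,0):0^0=0 -> mex({0}) = 1
G(2): splits (0,1):0^1=1 (0,0):0^0=0 -> mex({0, 1}) = 2
G(3): splits (0,2):0^2=2 (1,1):1^1=0 (0,1):0^1=1 -> mex({0, 1, 2}) = 3
G(4): splits (0,3):0^3=3 (1,2):1^2=3 (0,2):0^2=2 (1,1):1^1=0 -> mex({0, 2, 3}) = 1
G(5): splits (0,4):0^1=1 (1,3):1^3=2 (2,2):2^2=0 (0,3):0^3=3 (1,2):1^2=3 -> mex({0, 1, 2, 3}) = 4
G(6) = mex({0, 1, 2, 4}) = 3
G(7) = mex({0, 1, 3, 4, 5}) = 2
G(8) = mex({0, 2, 3, 5, 6}) = 1
G(9) = mex({0, 1, 2, 3, 6, 7}) = 4
G(10) = mex({0, 1, 3, 4, 5, 7}) = 2
G(11) = mex({0, 1, 2, 3, 4, 5}) = 6
G(12) = mex({0, 1, 2, 3, 5, 6, 7}) = 4
G(13) = mex({0, 2, 3, 4, 6, 7}) = 1
G(14) = mex({0, 1, 4, 5, 6, 7}) = 2
G(15) = mex({0, 1, 2, 3, 4, 5, 6}) = 7
G(16) = mex({0, 2, 3, 5, 6, 7}) = 1
G(17) = mex({0, 1, 2, 3, 5, 6, 7}) = 4
G(18) = mex({0, 1, 2, 4, 5, 6}) = 3
G(19) = mex({0, 1, 3, 4, 5, 7}) = 2
G(20) = mex({0, 2, 3, 4, 5, 6, 7}) = 1
G(21) = mex({0, 1, 2, 3, 5, 6, 7}) = 4
G(22) = mex({0, 1, 2, 3, 4, 5, 7}) = 6
G(23) = mex({0, 1, 2, 3, 4, 5, 6}) = 7
G(24) = mex({0, 1, 2, 3, 5, 6, 7}) = 4
G(25) = mex({0, 2, 3, 4, 6, 7}) = 1
G(26) = mex({0, 1, 3, 4, 5, 6, 7}) = 2
G(27) = mex({0, 1, 2, 3, 4, 5, 6, 7}) = 8
G(28) = mex({0, 1, 2, 3, 4, 6, 7, 8}) = 5
G(29) = mex({0, 1, 2, 3, 5, 6, 7, 8, 9}) = 4
G(30) = mex({0, 1, 2, 3, 4, 5, 6, 9, 10}) = 7
G(31) = mex({0, 1, 3, 4, 5, 7, 10, 11}) = 2
G(32) = mex({0, 2, 3, 4, 5, 6, 7, 9, 11}) = 1
G(33) = mex({0, 1, 2, 3, 4, 5, 6, 7, 9, 12}) = 8
G(34) = mex({0, 1, 2, 3, 4, 5, 7, 8, 11, 12}) = 6
G(35) = mex({0, 1, 2, 3, 4, 5, 6, 8, 9, 10, 11}) = 7
G(36) = mex({0, 1, 2, 3, 5, 6, 7, 9, 10}) = 4
G(37) = mex({0, 2, 3, 4, 6, 7, 9, 10, 11, 12}) = 1
G(38) = mex({0, 1, 3, 4, 5, 6, 7, 9, 10, 11, 12}) = 2
G(39) = mex({0, 1, 2, 4, 5, 6, 7, 9, 10, 12, 14}) = 3
G(40) = mex({0, 2, 3, 4, 6, 7, 11, 12, 14}) = 1
G(41) = mex({0, 1, 2, 3, 5, 6, 7, 9, 10, 11, 12}) = 4
G(42) = mex({0, 1, 2, 3, 4, 5, 6, 9, 10}) = 7
G(43) = mex({0, 1, 3, 4, 5, 7, 9, 10, 12, 15}) = 2
G(44) = mex({0, 2, 3, 4, 5, 6, 7, 9, 10, 12, 15}) = 1
G(45) = mex({0, 1, 2, 3, 4, 5, 6, 7, 9, 10, 12, 14}) = 8
G(46) = mex({0, 1, 3, 4, 5, 7, 8, 11, 12, 14}) = 2
G(47) = mex({0, 1, 2, 3, 4, 5, 6, 8, 9, 10, 11, 12}) = 7
G(48) = mex({0, 1, 2, 3, 5, 6, 7, 9, 10}) = 4
G(49) = mex({0, 2, 3, 4, 6, 7, 9, 10, 11, 12, 15}) = 1
G(50) = mex({0, 1, 4, 5, 6, 7, 9, 11, 12, 14, 15}) = 2
G(51) = mex({0, 1, 2, 3, 4, 5, 6, 7, 9, 12, 14, 15}) = 8
G(52) = mex({0, 2, 3, 4, 5, 6, 7, 8, 11, 12, 15}) = 1
G(53) = mex({0, 1, 2, 3, 5, 6, 7, 8, 9, 10, 11, 12}) = 4
G(54) = mex({0, 1, 2, 3, 4, 5, 6, 9, 10}) = 7
G(55) = mex({0, 1, 3, 4, 5, 7, 9, 10, 11, 12}) = 2
G(56) = mex({0, 2, 3, 4, 5, 6, 7, 9, 10, 11, 12, 13, 14}) = 1
G(57) = mex({0, 1, 2, 3, 5, 6, 7, 9, 10, 12, 13, 14, 15}) = 4
Therefore G(57) = 4.

4


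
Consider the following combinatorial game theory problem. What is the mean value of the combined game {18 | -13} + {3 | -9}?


G1 = {18 | -13}, G2 = {3 | -9}
Each is a switch {a | b} with numbers a > b; its mean value is (a + b)/2, and mean value is additive over game sums: m(G1 + G2) = m(G1) + m(G2).
Mean of G1 = (18 + (-13))/2 = 5/2 = 5/2
Mean of G2 = (3 + (-9))/2 = -6/2 = -3
Mean of G1 + G2 = 5/2 + -3 = -1/2

-1/2


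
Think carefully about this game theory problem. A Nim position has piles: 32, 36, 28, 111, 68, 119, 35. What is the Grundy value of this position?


We need the XOR (exclusive or) of all pile sizes.
After XOR-ing pile 1 (size 32): 0 XOR 32 = 32
After XOR-ing pile 2 (size 36): 32 XOR 36 = 4
After XOR-ing pile 3 (size 28): 4 XOR 28 = 24
After XOR-ing pile 4 (size 111): 24 XOR 111 = 119
After XOR-ing pile 5 (size 68): 119 XOR 68 = 51
After XOR-ing pile 6 (size 119): 51 XOR 119 = 68
After XOR-ing pile 7 (size 35): 68 XOR 35 = 103
The Nim-value of this position is 103.

103


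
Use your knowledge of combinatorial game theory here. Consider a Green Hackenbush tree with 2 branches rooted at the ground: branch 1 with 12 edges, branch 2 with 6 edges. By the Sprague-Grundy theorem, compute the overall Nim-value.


The tree has 2 branches from the ground vertex.
In Green Hackenbush, the Nim-value of a simple path of length k is k.
Branch 1: length 12, Nim-value = 12
Branch 2: length 6, Nim-value = 6
Total Nim-value = XOR of all branch values:
0 XOR 12 = 12
12 XOR 6 = 10
Nim-value of the tree = 10

10


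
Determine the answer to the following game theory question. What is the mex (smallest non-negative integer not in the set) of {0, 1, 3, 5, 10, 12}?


Set = {0, 1, 3, 5, 10, 12}
0 is in the set.
1 is in the set.
2 is NOT in the set. This is the mex.
mex = 2

2


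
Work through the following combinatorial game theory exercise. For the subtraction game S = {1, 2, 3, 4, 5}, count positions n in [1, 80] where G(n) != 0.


Subtraction set S = {1, 2, 3, 4, 5}, so G(n) = n mod 6.
G(n) = 0 when n is a multiple of 6.
Multiples of 6 in [1, 80]: 13
N-positions (nonzero Grundy) = 80 - 13 = 67

67


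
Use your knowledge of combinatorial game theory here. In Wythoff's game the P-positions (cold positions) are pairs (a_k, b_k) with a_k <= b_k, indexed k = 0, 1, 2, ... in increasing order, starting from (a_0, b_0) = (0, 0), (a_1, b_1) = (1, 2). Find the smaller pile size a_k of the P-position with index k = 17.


By Wythoff's theorem, a_k = floor(k * phi) and b_k = floor(k * phi^2) = a_k + k, where phi = (1 + sqrt(5))/2 is the golden ratio.
phi = (1 + sqrt(5))/2 = 1.618034
k = 17
k * phi = 17 * 1.618034 = 27.506578
a_17 = floor(k * phi) = 27

27


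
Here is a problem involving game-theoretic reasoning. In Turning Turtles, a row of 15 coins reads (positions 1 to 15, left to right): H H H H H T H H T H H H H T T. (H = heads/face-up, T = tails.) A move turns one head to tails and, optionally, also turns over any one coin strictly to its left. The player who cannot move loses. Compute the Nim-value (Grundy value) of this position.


Coins: H H H H H T H H T H H H H T T
Key fact: a single head at position k behaves exactly like a Nim heap of size k (turning it to T and optionally flipping a coin at j < k corresponds to moving the heap from k to j, or to 0), and heads combine as a disjunctive sum (two heads at the same place would cancel, matching j XOR j = 0). So the Nim-value is the XOR of the 1-indexed positions of the heads.
Face-up positions (1-indexed): [1, 2, 3, 4, 5, 7, 8, 10, 11, 12, 13]
XOR 0 with 1: 0 XOR 1 = 1
XOR 1 with 2: 1 XOR 2 = 3
XOR 3 with 3: 3 XOR 3 = 0
XOR 0 with 4: 0 XOR 4 = 4
XOR 4 with 5: 4 XOR 5 = 1
XOR 1 with 7: 1 XOR 7 = 6
XOR 6 with 8: 6 XOR 8 = 14
XOR 14 with 10: 14 XOR 10 = 4
XOR 4 with 11: 4 XOR 11 = 15
XOR 15 with 12: 15 XOR 12 = 3
XOR 3 with 13: 3 XOR 13 = 14
Nim-value = 14

14


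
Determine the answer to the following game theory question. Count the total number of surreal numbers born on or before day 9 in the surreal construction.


Day 0: {|} = 0 is born. Count = 1.
Day n: the number of surreal numbers born by day n is 2^(n+1) - 1.
By day 0: 2^1 - 1 = 1
By day 1: 2^2 - 1 = 3
By day 2: 2^3 - 1 = 7
By day 3: 2^4 - 1 = 15
By day 4: 2^5 - 1 = 31
By day 5: 2^6 - 1 = 63
By day 6: 2^7 - 1 = 127
By day 7: 2^8 - 1 = 255
By day 8: 2^9 - 1 = 511
By day 9: 2^10 - 1 = 1023
By day 9: 1023 surreal numbers.

1023


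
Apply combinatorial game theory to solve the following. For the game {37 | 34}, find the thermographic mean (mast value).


Game = {37 | 34}, a switch {a | b} with numbers a > b.
Its thermograph has left wall a - t and right wall b + t, which meet at t = (a - b)/2, where both equal (a + b)/2. So the mast (mean value) is at (a + b)/2.
Mean = (37 + (34))/2 = 71/2 = 71/2

71/2


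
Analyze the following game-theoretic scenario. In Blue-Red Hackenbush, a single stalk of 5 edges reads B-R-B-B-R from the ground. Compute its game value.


Edges (from ground): B-R-B-B-R
By Berlekamp's sign-expansion rule, a Blue-Red Hackenbush stalk has the value of the surreal number whose sign sequence is the edge sequence with B -> + and R -> -.
Sign sequence: +-++-
Trace the sign expansion in the surreal number tree, starting from 0:
Edge 1: B (sign +) -> bounds (0, +inf), value = 1
Edge 2: R (sign -) -> bounds (0, 1), value = 1/2
Edge 3: B (sign +) -> bounds (1/2, 1), value = 3/4
Edge 4: B (sign +) -> bounds (3/4, 1), value = 7/8
Edge 5: R (sign -) -> bounds (3/4, 7/8), value = 13/16
Game value = 13/16

13/16


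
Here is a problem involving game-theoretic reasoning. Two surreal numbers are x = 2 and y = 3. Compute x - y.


x = 2, y = 3
x - y = 2 - 3 = -1

-1


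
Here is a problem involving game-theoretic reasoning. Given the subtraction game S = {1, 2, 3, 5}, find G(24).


The subtraction set is S = {1, 2, 3, 5}.
G(k) = mex{ G(k - s) : s in S, s <= k }. We compute iteratively: G(0) = 0.
G(1) = mex({0}) = 1
G(2) = mex({0, 1}) = 2
G(3) = mex({0, 1, 2}) = 3
G(4) = mex({1, 2, 3}) = 0
G(5) = mex({0, 2, 3}) = 1
G(6) = mex({0, 1, 3}) = 2
G(7) = mex({0, 1, 2}) = 3
G(8) = mex({1, 2, 3}) = 0
Observe that G(4)..G(8) = 0, 1, 2, 3, 0 repeats G(0)..G(4) = 0, 1, 2, 3, 0.
For k >= max(S) = 5, G(k) is determined by the previous 5 values G(k-5)..G(k-1); a window of 5 consecutive values has recurred shifted by 4, so by induction G(k + 4) = G(k) for all k >= 0: the sequence is periodic from the start with period 4.
One period: G(0..3) = 0, 1, 2, 3.
24 mod 4 = 0, so G(24) = G(0) = 0.

0


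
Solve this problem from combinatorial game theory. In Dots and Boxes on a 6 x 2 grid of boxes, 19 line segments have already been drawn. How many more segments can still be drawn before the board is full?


Grid: 6 x 2 boxes, i.e. 7 rows and 3 columns of dots.
Horizontal edges: (rows + 1) * cols = 7 * 2 = 14
Vertical edges: rows * (cols + 1) = 6 * 3 = 18
Total edges: 14 + 18 = 32
Edges drawn: 19
Remaining: 32 - 19 = 13

13


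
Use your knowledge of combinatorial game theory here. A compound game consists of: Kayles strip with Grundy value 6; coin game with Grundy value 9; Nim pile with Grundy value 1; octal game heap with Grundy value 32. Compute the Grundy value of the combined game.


By the Sprague-Grundy theorem, the Grundy value of a sum of games is the XOR of individual Grundy values.
Kayles strip: Grundy value = 6. Running XOR: 0 XOR 6 = 6
coin game: Grundy value = 9. Running XOR: 6 XOR 9 = 15
Nim pile: Grundy value = 1. Running XOR: 15 XOR 1 = 14
octal game heap: Grundy value = 32. Running XOR: 14 XOR 32 = 46
The combined Grundy value is 46.

46


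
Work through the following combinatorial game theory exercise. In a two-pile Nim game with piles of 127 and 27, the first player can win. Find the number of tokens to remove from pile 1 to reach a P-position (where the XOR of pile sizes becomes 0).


Piles: 127 and 27
Current XOR: 127 XOR 27 = 100 (non-zero, so this is an N-position).
To make the XOR zero, we need to find a move that balances the piles.
For pile 1 (size 127): target = 127 XOR 100 = 27
We reduce pile 1 from 127 to 27.
Tokens removed: 127 - 27 = 100
Verification: 27 XOR 27 = 0

100


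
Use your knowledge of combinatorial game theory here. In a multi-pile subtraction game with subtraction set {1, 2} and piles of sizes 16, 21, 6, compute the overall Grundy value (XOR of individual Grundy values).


Subtraction set: {1, 2}
For this subtraction set, G(n) = n mod 3 (period = max + 1 = 3).
Pile 1 (size 16): G(16) = 16 mod 3 = 1
Pile 2 (size 21): G(21) = 21 mod 3 = 0
Pile 3 (size 6): G(6) = 6 mod 3 = 0
Total Grundy value = XOR of all: 1 XOR 0 XOR 0 = 1

1


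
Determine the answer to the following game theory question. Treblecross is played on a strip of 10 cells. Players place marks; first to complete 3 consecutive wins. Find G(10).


Treblecross: place X on empty cells; 3-in-a-row wins.
Playing within two cells of an existing X lets the opponent win at once, so sensible play treats the cells i-2..i+2 around each X as dead. The player left with no safe cell loses, so this is a normal-play take-away game on strips of safe cells.
Placing X at cell i (0-indexed) of a strip of k safe cells leaves independent strips of sizes max(0, i-2) and max(0, k-i-3). Hence G(k) = mex{ G(max(0,i-2)) XOR G(max(0,k-i-3)) : 0 <= i < k }, with G(0) = 0.
G(1): splits (0,0):0^0=0 -> mex({0}) = 1
G(2): splits (0,0):0^0=0 -> mex({0}) = 1
G(3): splits (0,0):0^0=0 -> mex({0}) = 1
G(4): splits (0,1):0^1=1 (0,0):0^0=0 -> mex({0, 1}) = 2
G(5): splits (0,2):0^1=1 (0,1):0^1=1 (0,0):0^0=0 -> mex({0, 1}) = 2
G(6) = mex({1}) = 0
G(7) = mex({0, 1, 2}) = 3
G(8) = mex({0, 1, 2}) = 3
G(9) = mex({0, 2}) = 1
G(10) = mex({0, 2, 3}) = 1
Therefore G(10) = 1.

1


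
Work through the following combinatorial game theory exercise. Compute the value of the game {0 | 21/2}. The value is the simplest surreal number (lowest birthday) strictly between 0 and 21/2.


Left options: {0}, max = 0
Right options: {21/2}, min = 21/2
All options are numbers and max(Left) < min(Right), so by the simplicity theorem the value is the simplest (earliest-born) number strictly between 0 and 21/2.
Integers 1 through 10 all lie strictly between 0 and 21/2.
Among integers, the simplest (lowest birthday = smallest |n|; 0 is born on day 0, +-n on day n) is 1.
No non-integer in the interval can be simpler: if x is a non-integer in the interval, then floor(x) or ceil(x) also lies in the interval (the interval contains an integer), and both are proper prefixes of x's sign expansion, i.e. born earlier. So the game value is 1.
Game value = 1

1


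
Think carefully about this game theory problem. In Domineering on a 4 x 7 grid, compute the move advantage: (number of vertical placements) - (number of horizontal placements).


Board is 4 x 7 (rows x cols).
Left (vertical) placements: (rows-1) * cols = 3 * 7 = 21
Right (horizontal) placements: rows * (cols-1) = 4 * 6 = 24
Advantage = Left - Right = 21 - 24 = -3

-3


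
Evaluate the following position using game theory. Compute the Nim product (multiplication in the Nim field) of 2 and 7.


Nim multiplication is bilinear over XOR: (u XOR v) * w = (u*w) XOR (v*w).
So we split each operand into its bit components and XOR the pairwise Nim products.
2 = 2 (as XOR of powers of 2).
7 = 1 + 2 + 4 (as XOR of powers of 2).
Using the standard Nim-product table on single bits:
  2*2 = 3,   2*4 = 8,   2*8 = 12,
  4*4 = 6,   4*8 = 11,  8*8 = 13,
and  1*x = x (identity), k*l = l*k (commutative).
Pairwise Nim products:
  2 * 1 = 2
  2 * 2 = 3
  2 * 4 = 8
XOR them: 2 XOR 3 XOR 8 = 9.
Result: 2 * 7 = 9 (in Nim).

9


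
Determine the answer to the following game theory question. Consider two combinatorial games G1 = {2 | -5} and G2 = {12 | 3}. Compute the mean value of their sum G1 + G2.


G1 = {2 | -5}, G2 = {12 | 3}
Each is a switch {a | b} with numbers a > b; its mean value is (a + b)/2, and mean value is additive over game sums: m(G1 + G2) = m(G1) + m(G2).
Mean of G1 = (2 + (-5))/2 = -3/2 = -3/2
Mean of G2 = (12 + (3))/2 = 15/2 = 15/2
Mean of G1 + G2 = -3/2 + 15/2 = 6

6


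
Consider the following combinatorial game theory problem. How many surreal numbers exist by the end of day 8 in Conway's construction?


Day 0: {|} = 0 is born. Count = 1.
Day n: the number of surreal numbers born by day n is 2^(n+1) - 1.
By day 0: 2^1 - 1 = 1
By day 1: 2^2 - 1 = 3
By day 2: 2^3 - 1 = 7
By day 3: 2^4 - 1 = 15
By day 4: 2^5 - 1 = 31
By day 5: 2^6 - 1 = 63
By day 6: 2^7 - 1 = 127
By day 7: 2^8 - 1 = 255
By day 8: 2^9 - 1 = 511
By day 8: 511 surreal numbers.

511


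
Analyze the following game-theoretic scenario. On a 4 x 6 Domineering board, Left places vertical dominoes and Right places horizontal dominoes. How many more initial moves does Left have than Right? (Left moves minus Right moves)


Board is 4 x 6 (rows x cols).
Left (vertical) placements: (rows-1) * cols = 3 * 6 = 18
Right (horizontal) placements: rows * (cols-1) = 4 * 5 = 20
Advantage = Left - Right = 18 - 20 = -2

-2


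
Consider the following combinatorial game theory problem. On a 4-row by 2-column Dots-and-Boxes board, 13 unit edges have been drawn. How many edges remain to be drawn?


Grid: 4 x 2 boxes, i.e. 5 rows and 3 columns of dots.
Horizontal edges: (rows + 1) * cols = 5 * 2 = 10
Vertical edges: rows * (cols + 1) = 4 * 3 = 12
Total edges: 10 + 12 = 22
Edges drawn: 13
Remaining: 22 - 13 = 9

9


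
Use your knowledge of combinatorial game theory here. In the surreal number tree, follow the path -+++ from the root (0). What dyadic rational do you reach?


Sign expansion: -+++
Rule: track bounds (lo, hi), initially (-inf, +inf). On '+', the current value becomes lo and we move to the simplest number in (value, hi): value + 1 if hi = +inf, otherwise the midpoint (value + hi)/2. On '-', the current value becomes hi and we move to value - 1 if lo = -inf, otherwise the midpoint (lo + value)/2.
Start at 0.
Step 1: sign = -, move left. Bounds: (-inf, 0). Value = -1
Step 2: sign = +, move right. Bounds: (-1, 0). Value = -1/2
Step 3: sign = +, move right. Bounds: (-1/2, 0). Value = -1/4
Step 4: sign = +, move right. Bounds: (-1/4, 0). Value = -1/8
The surreal number with sign expansion -+++ is -1/8.

-1/8


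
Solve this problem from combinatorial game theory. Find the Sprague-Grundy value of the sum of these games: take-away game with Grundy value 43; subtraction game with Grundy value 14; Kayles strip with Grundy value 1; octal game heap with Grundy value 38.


By the Sprague-Grundy theorem, the Grundy value of a sum of games is the XOR of individual Grundy values.
take-away game: Grundy value = 43. Running XOR: 0 XOR 43 = 43
subtraction game: Grundy value = 14. Running XOR: 43 XOR 14 = 37
Kayles strip: Grundy value = 1. Running XOR: 37 XOR 1 = 36
octal game heap: Grundy value = 38. Running XOR: 36 XOR 38 = 2
The combined Grundy value is 2.

2


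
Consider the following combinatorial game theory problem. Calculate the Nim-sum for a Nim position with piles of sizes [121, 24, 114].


We need the XOR (exclusive or) of all pile sizes.
After XOR-ing pile 1 (size 121): 0 XOR 121 = 121
After XOR-ing pile 2 (size 24): 121 XOR 24 = 97
After XOR-ing pile 3 (size 114): 97 XOR 114 = 19
The Nim-value of this position is 19.

19


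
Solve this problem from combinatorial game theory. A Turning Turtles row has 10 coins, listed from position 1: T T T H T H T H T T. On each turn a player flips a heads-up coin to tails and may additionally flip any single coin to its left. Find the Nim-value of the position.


Coins: T T T H T H T H T T
Key fact: a single head at position k behaves exactly like a Nim heap of size k (turning it to T and optionally flipping a coin at j < k corresponds to moving the heap from k to j, or to 0), and heads combine as a disjunctive sum (two heads at the same place would cancel, matching j XOR j = 0). So the Nim-value is the XOR of the 1-indexed positions of the heads.
Face-up positions (1-indexed): [4, 6, 8]
XOR 0 with 4: 0 XOR 4 = 4
XOR 4 with 6: 4 XOR 6 = 2
XOR 2 with 8: 2 XOR 8 = 10
Nim-value = 10

10


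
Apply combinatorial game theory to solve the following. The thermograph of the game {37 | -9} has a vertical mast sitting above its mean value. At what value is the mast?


Game = {37 | -9}, a switch {a | b} with numbers a > b.
Its thermograph has left wall a - t and right wall b + t, which meet at t = (a - b)/2, where both equal (a + b)/2. So the mast (mean value) is at (a + b)/2.
Mean = (37 + (-9))/2 = 28/2 = 14

14


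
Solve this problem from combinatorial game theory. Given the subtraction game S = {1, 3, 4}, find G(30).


The subtraction set is S = {1, 3, 4}.
G(k) = mex{ G(k - s) : s in S, s <= k }. We compute iteratively: G(0) = 0.
G(1) = mex({0}) = 1
G(2) = mex({1}) = 0
G(3) = mex({0}) = 1
G(4) = mex({0, 1}) = 2
G(5) = mex({0, 1, 2}) = 3
G(6) = mex({0, 1, 3}) = 2
G(7) = mex({1, 2}) = 0
G(8) = mex({0, 2, 3}) = 1
G(9) = mex({1, 2, 3}) = 0
G(10) = mex({0, 2}) = 1
Observe that G(7)..G(10) = 0, 1, 0, 1 repeats G(0)..G(3) = 0, 1, 0, 1.
For k >= max(S) = 4, G(k) is determined by the previous 4 values G(k-4)..G(k-1); a window of 4 consecutive values has recurred shifted by 7, so by induction G(k + 7) = G(k) for all k >= 0: the sequence is periodic from the start with period 7.
One period: G(0..6) = 0, 1, 0, 1, 2, 3, 2.
30 mod 7 = 2, so G(30) = G(2) = 0.

0


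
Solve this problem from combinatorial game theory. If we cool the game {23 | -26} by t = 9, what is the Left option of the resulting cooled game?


Original game: {23 | -26} (a switch {a | b} with a > b).
Cooling by t (for t below the temperature (a - b)/2 = 49/2) taxes each move by t: {a | b} cooled by t is {a - t | b + t}.
Cooling amount: t = 9
Cooled Left option: 23 - 9 = 14
Cooled Right option: -26 + 9 = -17
Cooled game: {14 | -17}
Left option = 14

14


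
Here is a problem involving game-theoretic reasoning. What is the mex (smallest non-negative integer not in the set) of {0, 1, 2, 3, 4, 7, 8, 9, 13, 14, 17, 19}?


Set = {0, 1, 2, 3, 4, 7, 8, 9, 13, 14, 17, 19}
0 is in the set.
1 is in the set.
2 is in the set.
3 is in the set.
4 is in the set.
5 is NOT in the set. This is the mex.
mex = 5

5


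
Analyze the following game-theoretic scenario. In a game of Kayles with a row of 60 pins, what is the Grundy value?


Kayles: a move removes 1 or 2 adjacent pins from a contiguous row.
Removing pins from a row of k leaves two independent rows (a, b) with a + b = k - 1 (one pin) or a + b = k - 2 (two pins); an end removal gives a = 0.
By Sprague-Grundy, G(k) = mex{ G(a) XOR G(b) } over all these splits. G(0) = 0.
G(1): splits (0,0):0^0=0 -> mex({0}) = 1
G(2): splits (0,1):0^1=1 (0,0):0^0=0 -> mex({0, 1}) = 2
G(3): splits (0,2):0^2=2 (1,1):1^1=0 (0,1):0^1=1 -> mex({0, 1, 2}) = 3
G(4): splits (0,3):0^3=3 (1,2):1^2=3 (0,2):0^2=2 (1,1):1^1=0 -> mex({0, 2, 3}) = 1
G(5): splits (0,4):0^1=1 (1,3):1^3=2 (2,2):2^2=0 (0,3):0^3=3 (1,2):1^2=3 -> mex({0, 1, 2, 3}) = 4
G(6) = mex({0, 1, 2, 4}) = 3
G(7) = mex({0, 1, 3, 4, 5}) = 2
G(8) = mex({0, 2, 3, 5, 6}) = 1
G(9) = mex({0, 1, 2, 3, 6, 7}) = 4
G(10) = mex({0, 1, 3, 4, 5, 7}) = 2
G(11) = mex({0, 1, 2, 3, 4, 5}) = 6
G(12) = mex({0, 1, 2, 3, 5, 6, 7}) = 4
G(13) = mex({0, 2, 3, 4, 6, 7}) = 1
G(14) = mex({0, 1, 4, 5, 6, 7}) = 2
G(15) = mex({0, 1, 2, 3, 4, 5, 6}) = 7
G(16) = mex({0, 2, 3, 5, 6, 7}) = 1
G(17) = mex({0, 1, 2, 3, 5, 6, 7}) = 4
G(18) = mex({0, 1, 2, 4, 5, 6}) = 3
G(19) = mex({0, 1, 3, 4, 5, 7}) = 2
G(20) = mex({0, 2, 3, 4, 5, 6, 7}) = 1
G(21) = mex({0, 1, 2, 3, 5, 6, 7}) = 4
G(22) = mex({0, 1, 2, 3, 4, 5, 7}) = 6
G(23) = mex({0, 1, 2, 3, 4, 5, 6}) = 7
G(24) = mex({0, 1, 2, 3, 5, 6, 7}) = 4
G(25) = mex({0, 2, 3, 4, 6, 7}) = 1
G(26) = mex({0, 1, 3, 4, 5, 6, 7}) = 2
G(27) = mex({0, 1, 2, 3, 4, 5, 6, 7}) = 8
G(28) = mex({0, 1, 2, 3, 4, 6, 7, 8}) = 5
G(29) = mex({0, 1, 2, 3, 5, 6, 7, 8, 9}) = 4
G(30) = mex({0, 1, 2, 3, 4, 5, 6, 9, 10}) = 7
G(31) = mex({0, 1, 3, 4, 5, 7, 10, 11}) = 2
G(32) = mex({0, 2, 3, 4, 5, 6, 7, 9, 11}) = 1
G(33) = mex({0, 1, 2, 3, 4, 5, 6, 7, 9, 12}) = 8
G(34) = mex({0, 1, 2, 3, 4, 5, 7, 8, 11, 12}) = 6
G(35) = mex({0, 1, 2, 3, 4, 5, 6, 8, 9, 10, 11}) = 7
G(36) = mex({0, 1, 2, 3, 5, 6, 7, 9, 10}) = 4
G(37) = mex({0, 2, 3, 4, 6, 7, 9, 10, 11, 12}) = 1
G(38) = mex({0, 1, 3, 4, 5, 6, 7, 9, 10, 11, 12}) = 2
G(39) = mex({0, 1, 2, 4, 5, 6, 7, 9, 10, 12, 14}) = 3
G(40) = mex({0, 2, 3, 4, 6, 7, 11, 12, 14}) = 1
G(41) = mex({0, 1, 2, 3, 5, 6, 7, 9, 10, 11, 12}) = 4
G(42) = mex({0, 1, 2, 3, 4, 5, 6, 9, 10}) = 7
G(43) = mex({0, 1, 3, 4, 5, 7, 9, 10, 12, 15}) = 2
G(44) = mex({0, 2, 3, 4, 5, 6, 7, 9, 10, 12, 15}) = 1
G(45) = mex({0, 1, 2, 3, 4, 5, 6, 7, 9, 10, 12, 14}) = 8
G(46) = mex({0, 1, 3, 4, 5, 7, 8, 11, 12, 14}) = 2
G(47) = mex({0, 1, 2, 3, 4, 5, 6, 8, 9, 10, 11, 12}) = 7
G(48) = mex({0, 1, 2, 3, 5, 6, 7, 9, 10}) = 4
G(49) = mex({0, 2, 3, 4, 6, 7, 9, 10, 11, 12, 15}) = 1
G(50) = mex({0, 1, 4, 5, 6, 7, 9, 11, 12, 14, 15}) = 2
G(51) = mex({0, 1, 2, 3, 4, 5, 6, 7, 9, 12, 14, 15}) = 8
G(52) = mex({0, 2, 3, 4, 5, 6, 7, 8, 11, 12, 15}) = 1
G(53) = mex({0, 1, 2, 3, 5, 6, 7, 8, 9, 10, 11, 12}) = 4
G(54) = mex({0, 1, 2, 3, 4, 5, 6, 9, 10}) = 7
G(55) = mex({0, 1, 3, 4, 5, 7, 9, 10, 11, 12}) = 2
G(56) = mex({0, 2, 3, 4, 5, 6, 7, 9, 10, 11, 12, 13, 14}) = 1
G(57) = mex({0, 1, 2, 3, 5, 6, 7, 9, 10, 12, 13, 14, 15}) = 4
G(58) = mex({0, 1, 3, 4, 5, 7, 11, 12, 14, 15}) = 2
G(59) = mex({0, 1, 2, 3, 4, 5, 6, 9, 10, 11, 12, 15}) = 7
G(60) = mex({0, 1, 2, 3, 5, 6, 7, 9, 10}) = 4
Therefore G(60) = 4.

4


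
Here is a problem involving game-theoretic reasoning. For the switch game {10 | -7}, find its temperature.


The game is {10 | -7}, a switch {a | b} with numbers a > b.
Cooling {a | b} by t gives {a - t | b + t}, which stops being hot when a - t = b + t, i.e. at t = (a - b)/2. So the temperature of a switch is (a - b)/2.
Temperature = (Left option - Right option) / 2
= (10 - (-7)) / 2
= 17 / 2
= 17/2

17/2


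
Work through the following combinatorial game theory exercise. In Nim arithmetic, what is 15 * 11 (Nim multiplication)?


Nim multiplication is bilinear over XOR: (u XOR v) * w = (u*w) XOR (v*w).
So we split each operand into its bit components and XOR the pairwise Nim products.
15 = 1 + 2 + 4 + 8 (as XOR of powers of 2).
11 = 1 + 2 + 8 (as XOR of powers of 2).
Using the standard Nim-product table on single bits:
  2*2 = 3,   2*4 = 8,   2*8 = 12,
  4*4 = 6,   4*8 = 11,  8*8 = 13,
and  1*x = x (identity), k*l = l*k (commutative).
Pairwise Nim products:
  1 * 1 = 1
  1 * 2 = 2
  1 * 8 = 8
  2 * 1 = 2
  2 * 2 = 3
  2 * 8 = 12
  4 * 1 = 4
  4 * 2 = 8
  4 * 8 = 11
  8 * 1 = 8
  8 * 2 = 12
  8 * 8 = 13
XOR them: 1 XOR 2 XOR 8 XOR 2 XOR 3 XOR 12 XOR 4 XOR 8 XOR 11 XOR 8 XOR 12 XOR 13 = 8.
Result: 15 * 11 = 8 (in Nim).

8


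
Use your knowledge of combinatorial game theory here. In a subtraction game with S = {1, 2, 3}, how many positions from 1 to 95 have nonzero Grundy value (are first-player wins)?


Subtraction set S = {1, 2, 3}, so G(n) = n mod 4.
G(n) = 0 when n is a multiple of 4.
Multiples of 4 in [1, 95]: 23
N-positions (nonzero Grundy) = 95 - 23 = 72

72


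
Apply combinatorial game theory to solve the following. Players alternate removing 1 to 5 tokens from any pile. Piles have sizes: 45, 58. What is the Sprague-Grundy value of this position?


Subtraction set: {1, 2, 3, 4, 5}
For this subtraction set, G(n) = n mod 6 (period = max + 1 = 6).
Pile 1 (size 45): G(45) = 45 mod 6 = 3
Pile 2 (size 58): G(58) = 58 mod 6 = 4
Total Grundy value = XOR of all: 3 XOR 4 = 7

7


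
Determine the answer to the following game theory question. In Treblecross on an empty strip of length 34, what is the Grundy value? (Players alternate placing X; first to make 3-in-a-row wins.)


Treblecross: place X on empty cells; 3-in-a-row wins.
Playing within two cells of an existing X lets the opponent win at once, so sensible play treats the cells i-2..i+2 around each X as dead. The player left with no safe cell loses, so this is a normal-play take-away game on strips of safe cells.
Placing X at cell i (0-indexed) of a strip of k safe cells leaves independent strips of sizes max(0, i-2) and max(0, k-i-3). Hence G(k) = mex{ G(max(0,i-2)) XOR G(max(0,k-i-3)) : 0 <= i < k }, with G(0) = 0.
G(1): splits (0,0):0^0=0 -> mex({0}) = 1
G(2): splits (0,0):0^0=0 -> mex({0}) = 1
G(3): splits (0,0):0^0=0 -> mex({0}) = 1
G(4): splits (0,1):0^1=1 (0,0):0^0=0 -> mex({0, 1}) = 2
G(5): splits (0,2):0^1=1 (0,1):0^1=1 (0,0):0^0=0 -> mex({0, 1}) = 2
G(6) = mex({1}) = 0
G(7) = mex({0, 1, 2}) = 3
G(8) = mex({0, 1, 2}) = 3
G(9) = mex({0, 2}) = 1
G(10) = mex({0, 2, 3}) = 1
G(11) = mex({0, 3}) = 1
G(12) = mex({1, 3}) = 0
G(13) = mex({0, 1, 2, 3}) = 4
G(14) = mex({0, 1, 2}) = 3
G(15) = mex({0, 1, 2}) = 3
G(16) = mex({0, 1, 2, 4}) = 3
G(17) = mex({0, 1, 3, 4}) = 2
G(18) = mex({0, 1, 3, 4}) = 2
G(19) = mex({0, 1, 3, 5}) = 2
G(20) = mex({0, 1, 2, 3, 5}) = 4
G(21) = mex({0, 1, 2, 3, 5}) = 4
G(22) = mex({1, 2, 6}) = 0
G(23) = mex({0, 1, 2, 3, 4, 6}) = 5
G(24) = mex({0, 1, 2, 3, 4}) = 5
G(25) = mex({0, 1, 3, 4, 7}) = 2
G(26) = mex({0, 1, 3, 4, 5, 7}) = 2
G(27) = mex({0, 1, 3, 5}) = 2
G(28) = mex({0, 1, 2, 5}) = 3
G(29) = mex({0, 1, 2, 4, 5, 6}) = 3
G(30) = mex({1, 2, 4, 6}) = 0
G(31) = mex({0, 1, 2, 3, 4, 6}) = 5
G(32) = mex({1, 2, 3, 4, 7}) = 0
G(33) = mex({0, 3, 7}) = 1
G(34) = mex({0, 2, 3, 5, 7}) = 1
Therefore G(34) = 1.

1


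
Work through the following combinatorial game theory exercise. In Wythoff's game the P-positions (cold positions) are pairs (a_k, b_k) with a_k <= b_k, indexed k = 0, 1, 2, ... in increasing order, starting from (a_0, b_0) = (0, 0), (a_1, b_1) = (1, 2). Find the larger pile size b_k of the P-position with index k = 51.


By Wythoff's theorem, a_k = floor(k * phi) and b_k = floor(k * phi^2) = a_k + k, where phi = (1 + sqrt(5))/2 is the golden ratio.
phi = (1 + sqrt(5))/2 = 1.618034
phi^2 = phi + 1 = 2.618034
k = 51
k * phi^2 = 51 * 2.618034 = 133.519733
b_51 = floor(k * phi^2) = 133 (check: a_51 + k = 82 + 51 = 133)

133
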